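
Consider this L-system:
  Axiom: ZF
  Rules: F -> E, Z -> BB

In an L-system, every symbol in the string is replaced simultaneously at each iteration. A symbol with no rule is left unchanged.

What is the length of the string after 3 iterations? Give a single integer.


Answer: 3

Derivation:
Step 0: length = 2
Step 1: length = 3
Step 2: length = 3
Step 3: length = 3


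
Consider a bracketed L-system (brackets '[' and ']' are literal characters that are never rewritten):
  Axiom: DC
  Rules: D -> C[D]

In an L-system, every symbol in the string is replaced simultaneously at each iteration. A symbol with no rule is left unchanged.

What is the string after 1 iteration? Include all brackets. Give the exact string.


Answer: C[D]C

Derivation:
Step 0: DC
Step 1: C[D]C


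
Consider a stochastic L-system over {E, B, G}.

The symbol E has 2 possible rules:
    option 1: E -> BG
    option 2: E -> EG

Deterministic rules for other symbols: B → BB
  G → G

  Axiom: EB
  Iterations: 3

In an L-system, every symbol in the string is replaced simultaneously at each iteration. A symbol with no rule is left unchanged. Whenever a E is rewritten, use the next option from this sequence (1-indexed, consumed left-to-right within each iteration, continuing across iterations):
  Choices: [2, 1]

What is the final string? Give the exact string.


Step 0: EB
Step 1: EGBB  (used choices [2])
Step 2: BGGBBBB  (used choices [1])
Step 3: BBGGBBBBBBBB  (used choices [])

Answer: BBGGBBBBBBBB


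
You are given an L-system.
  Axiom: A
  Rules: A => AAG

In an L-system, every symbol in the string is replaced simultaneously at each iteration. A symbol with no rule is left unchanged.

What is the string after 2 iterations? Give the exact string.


Answer: AAGAAGG

Derivation:
Step 0: A
Step 1: AAG
Step 2: AAGAAGG


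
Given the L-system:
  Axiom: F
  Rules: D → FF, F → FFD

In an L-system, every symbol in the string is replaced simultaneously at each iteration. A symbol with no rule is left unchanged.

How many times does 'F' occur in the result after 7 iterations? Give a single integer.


Step 0: length=1, 'F' count=1
Step 1: length=3, 'F' count=2
Step 2: length=8, 'F' count=6
Step 3: length=22, 'F' count=16
Step 4: length=60, 'F' count=44
Step 5: length=164, 'F' count=120
Step 6: length=448, 'F' count=328
Step 7: length=1224, 'F' count=896
Final string: FFDFFDFFFFDFFDFFFFDFFDFFDFFDFFFFDFFDFFFFDFFDFFDFFDFFFFDFFDFFFFDFFDFFFFDFFDFFFFDFFDFFDFFDFFFFDFFDFFFFDFFDFFDFFDFFFFDFFDFFFFDFFDFFFFDFFDFFFFDFFDFFDFFDFFFFDFFDFFFFDFFDFFDFFDFFFFDFFDFFFFDFFDFFDFFDFFFFDFFDFFFFDFFDFFDFFDFFFFDFFDFFFFDFFDFFFFDFFDFFFFDFFDFFDFFDFFFFDFFDFFFFDFFDFFDFFDFFFFDFFDFFFFDFFDFFFFDFFDFFFFDFFDFFDFFDFFFFDFFDFFFFDFFDFFDFFDFFFFDFFDFFFFDFFDFFDFFDFFFFDFFDFFFFDFFDFFDFFDFFFFDFFDFFFFDFFDFFFFDFFDFFFFDFFDFFDFFDFFFFDFFDFFFFDFFDFFDFFDFFFFDFFDFFFFDFFDFFFFDFFDFFFFDFFDFFDFFDFFFFDFFDFFFFDFFDFFDFFDFFFFDFFDFFFFDFFDFFFFDFFDFFFFDFFDFFDFFDFFFFDFFDFFFFDFFDFFDFFDFFFFDFFDFFFFDFFDFFFFDFFDFFFFDFFDFFDFFDFFFFDFFDFFFFDFFDFFDFFDFFFFDFFDFFFFDFFDFFDFFDFFFFDFFDFFFFDFFDFFDFFDFFFFDFFDFFFFDFFDFFFFDFFDFFFFDFFDFFDFFDFFFFDFFDFFFFDFFDFFDFFDFFFFDFFDFFFFDFFDFFFFDFFDFFFFDFFDFFDFFDFFFFDFFDFFFFDFFDFFDFFDFFFFDFFDFFFFDFFDFFDFFDFFFFDFFDFFFFDFFDFFDFFDFFFFDFFDFFFFDFFDFFFFDFFDFFFFDFFDFFDFFDFFFFDFFDFFFFDFFDFFDFFDFFFFDFFDFFFFDFFDFFFFDFFDFFFFDFFDFFDFFDFFFFDFFDFFFFDFFDFFDFFDFFFFDFFDFFFFDFFDFFFFDFFDFFFFDFFDFFDFFDFFFFDFFDFFFFDFFDFFDFFDFFFFDFFDFFFFDFFDFFFFDFFDFFFFDFFDFFDFFDFFFFDFFDFFFFDFFDFFDFFDFFFFDFFDFFFFDFFDFFDFFDFFFFDFFDFFFFDFFDFFDFFDFFFFDFFDFFFFDFFDFFFFDFFDFFFFDFFDFFDFFDFFFFDFFDFFFFDFFDFFDFFDFFFFDFFDFFFFDFFDFFFFDFFDFFFFDFFDFFDFFDFFFFDFFDFFFFDFFD

Answer: 896


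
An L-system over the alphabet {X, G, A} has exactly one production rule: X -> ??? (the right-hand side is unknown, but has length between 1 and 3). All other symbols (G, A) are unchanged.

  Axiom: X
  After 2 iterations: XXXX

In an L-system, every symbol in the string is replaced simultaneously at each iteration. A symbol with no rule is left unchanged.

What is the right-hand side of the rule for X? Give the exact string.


Trying X -> XX:
  Step 0: X
  Step 1: XX
  Step 2: XXXX
Matches the given result.

Answer: XX


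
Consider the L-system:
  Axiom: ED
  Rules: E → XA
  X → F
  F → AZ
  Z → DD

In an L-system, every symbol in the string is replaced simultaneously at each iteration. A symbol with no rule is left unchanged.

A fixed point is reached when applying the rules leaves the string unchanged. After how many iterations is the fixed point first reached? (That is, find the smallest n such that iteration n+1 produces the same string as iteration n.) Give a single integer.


Step 0: ED
Step 1: XAD
Step 2: FAD
Step 3: AZAD
Step 4: ADDAD
Step 5: ADDAD  (unchanged — fixed point at step 4)

Answer: 4


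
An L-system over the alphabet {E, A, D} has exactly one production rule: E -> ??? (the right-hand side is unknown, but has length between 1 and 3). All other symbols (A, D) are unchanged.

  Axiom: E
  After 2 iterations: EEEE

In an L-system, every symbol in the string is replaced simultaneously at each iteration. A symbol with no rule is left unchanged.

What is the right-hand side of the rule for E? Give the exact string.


Trying E -> EE:
  Step 0: E
  Step 1: EE
  Step 2: EEEE
Matches the given result.

Answer: EE


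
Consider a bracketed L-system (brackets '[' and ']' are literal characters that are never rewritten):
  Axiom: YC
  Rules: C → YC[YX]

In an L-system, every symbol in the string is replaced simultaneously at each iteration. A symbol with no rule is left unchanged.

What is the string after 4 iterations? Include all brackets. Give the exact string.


Answer: YYYYYC[YX][YX][YX][YX]

Derivation:
Step 0: YC
Step 1: YYC[YX]
Step 2: YYYC[YX][YX]
Step 3: YYYYC[YX][YX][YX]
Step 4: YYYYYC[YX][YX][YX][YX]


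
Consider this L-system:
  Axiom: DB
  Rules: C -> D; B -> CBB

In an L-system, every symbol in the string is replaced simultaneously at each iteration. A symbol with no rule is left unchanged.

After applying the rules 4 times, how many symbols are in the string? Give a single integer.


Step 0: length = 2
Step 1: length = 4
Step 2: length = 8
Step 3: length = 16
Step 4: length = 32

Answer: 32


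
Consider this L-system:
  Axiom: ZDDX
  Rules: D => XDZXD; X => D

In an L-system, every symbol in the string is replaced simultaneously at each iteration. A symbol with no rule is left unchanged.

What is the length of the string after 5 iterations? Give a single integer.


Step 0: length = 4
Step 1: length = 12
Step 2: length = 32
Step 3: length = 88
Step 4: length = 240
Step 5: length = 656

Answer: 656


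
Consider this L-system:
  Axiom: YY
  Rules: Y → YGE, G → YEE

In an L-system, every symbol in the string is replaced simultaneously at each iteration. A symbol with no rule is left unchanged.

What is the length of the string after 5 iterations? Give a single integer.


Answer: 78

Derivation:
Step 0: length = 2
Step 1: length = 6
Step 2: length = 14
Step 3: length = 26
Step 4: length = 46
Step 5: length = 78


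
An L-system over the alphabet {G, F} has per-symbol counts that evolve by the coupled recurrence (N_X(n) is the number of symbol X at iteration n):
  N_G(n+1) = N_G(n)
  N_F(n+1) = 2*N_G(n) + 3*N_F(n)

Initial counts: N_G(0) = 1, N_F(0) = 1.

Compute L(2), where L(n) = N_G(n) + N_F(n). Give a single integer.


Step 0: N_G=1, N_F=1, L=2
Step 1: N_G=1, N_F=5, L=6
Step 2: N_G=1, N_F=17, L=18

Answer: 18


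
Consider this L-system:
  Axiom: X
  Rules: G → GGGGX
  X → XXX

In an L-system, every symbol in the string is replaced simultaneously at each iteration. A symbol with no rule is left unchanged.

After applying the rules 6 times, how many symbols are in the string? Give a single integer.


Answer: 729

Derivation:
Step 0: length = 1
Step 1: length = 3
Step 2: length = 9
Step 3: length = 27
Step 4: length = 81
Step 5: length = 243
Step 6: length = 729


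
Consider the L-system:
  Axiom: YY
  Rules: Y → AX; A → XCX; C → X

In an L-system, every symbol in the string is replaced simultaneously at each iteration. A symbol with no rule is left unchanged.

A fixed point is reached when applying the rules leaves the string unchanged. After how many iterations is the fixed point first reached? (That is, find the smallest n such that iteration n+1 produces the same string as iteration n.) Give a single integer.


Step 0: YY
Step 1: AXAX
Step 2: XCXXXCXX
Step 3: XXXXXXXX
Step 4: XXXXXXXX  (unchanged — fixed point at step 3)

Answer: 3


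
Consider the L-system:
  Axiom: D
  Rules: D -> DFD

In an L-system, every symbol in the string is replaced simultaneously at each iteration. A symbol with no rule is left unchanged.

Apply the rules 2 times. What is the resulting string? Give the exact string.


Answer: DFDFDFD

Derivation:
Step 0: D
Step 1: DFD
Step 2: DFDFDFD


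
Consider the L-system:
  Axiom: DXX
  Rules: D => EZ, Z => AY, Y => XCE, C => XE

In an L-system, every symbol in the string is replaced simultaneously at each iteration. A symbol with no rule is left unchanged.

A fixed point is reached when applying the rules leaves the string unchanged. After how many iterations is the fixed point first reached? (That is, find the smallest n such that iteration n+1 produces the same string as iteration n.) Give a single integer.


Step 0: DXX
Step 1: EZXX
Step 2: EAYXX
Step 3: EAXCEXX
Step 4: EAXXEEXX
Step 5: EAXXEEXX  (unchanged — fixed point at step 4)

Answer: 4


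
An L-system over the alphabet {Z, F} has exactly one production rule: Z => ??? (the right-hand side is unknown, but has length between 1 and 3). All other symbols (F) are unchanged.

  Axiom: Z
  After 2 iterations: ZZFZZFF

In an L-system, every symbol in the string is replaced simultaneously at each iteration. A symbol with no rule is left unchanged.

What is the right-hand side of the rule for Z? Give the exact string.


Trying Z => ZZF:
  Step 0: Z
  Step 1: ZZF
  Step 2: ZZFZZFF
Matches the given result.

Answer: ZZF


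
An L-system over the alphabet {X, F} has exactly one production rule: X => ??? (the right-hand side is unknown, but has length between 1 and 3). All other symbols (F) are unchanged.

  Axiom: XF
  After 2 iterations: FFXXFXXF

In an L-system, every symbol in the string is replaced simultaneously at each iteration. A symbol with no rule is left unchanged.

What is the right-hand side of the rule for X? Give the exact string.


Answer: FXX

Derivation:
Trying X => FXX:
  Step 0: XF
  Step 1: FXXF
  Step 2: FFXXFXXF
Matches the given result.


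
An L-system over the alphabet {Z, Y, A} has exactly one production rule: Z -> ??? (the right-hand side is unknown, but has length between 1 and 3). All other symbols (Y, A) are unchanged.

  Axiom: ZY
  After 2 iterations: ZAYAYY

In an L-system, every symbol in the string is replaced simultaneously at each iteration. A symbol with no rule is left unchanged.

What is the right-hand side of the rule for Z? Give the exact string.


Trying Z -> ZAY:
  Step 0: ZY
  Step 1: ZAYY
  Step 2: ZAYAYY
Matches the given result.

Answer: ZAY


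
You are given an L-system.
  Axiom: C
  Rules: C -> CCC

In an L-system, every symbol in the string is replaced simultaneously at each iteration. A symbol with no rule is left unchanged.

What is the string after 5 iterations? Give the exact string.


Answer: CCCCCCCCCCCCCCCCCCCCCCCCCCCCCCCCCCCCCCCCCCCCCCCCCCCCCCCCCCCCCCCCCCCCCCCCCCCCCCCCCCCCCCCCCCCCCCCCCCCCCCCCCCCCCCCCCCCCCCCCCCCCCCCCCCCCCCCCCCCCCCCCCCCCCCCCCCCCCCCCCCCCCCCCCCCCCCCCCCCCCCCCCCCCCCCCCCCCCCCCCCCCCCCCCCCCCCCCCCCCCCCCCCCCCCCCCCCCCCCCCCC

Derivation:
Step 0: C
Step 1: CCC
Step 2: CCCCCCCCC
Step 3: CCCCCCCCCCCCCCCCCCCCCCCCCCC
Step 4: CCCCCCCCCCCCCCCCCCCCCCCCCCCCCCCCCCCCCCCCCCCCCCCCCCCCCCCCCCCCCCCCCCCCCCCCCCCCCCCCC
Step 5: CCCCCCCCCCCCCCCCCCCCCCCCCCCCCCCCCCCCCCCCCCCCCCCCCCCCCCCCCCCCCCCCCCCCCCCCCCCCCCCCCCCCCCCCCCCCCCCCCCCCCCCCCCCCCCCCCCCCCCCCCCCCCCCCCCCCCCCCCCCCCCCCCCCCCCCCCCCCCCCCCCCCCCCCCCCCCCCCCCCCCCCCCCCCCCCCCCCCCCCCCCCCCCCCCCCCCCCCCCCCCCCCCCCCCCCCCCCCCCCCCCC


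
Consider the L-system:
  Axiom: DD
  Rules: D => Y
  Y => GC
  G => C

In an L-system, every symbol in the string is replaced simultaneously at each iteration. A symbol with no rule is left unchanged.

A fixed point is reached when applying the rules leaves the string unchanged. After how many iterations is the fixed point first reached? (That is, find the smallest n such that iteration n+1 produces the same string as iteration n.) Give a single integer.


Answer: 3

Derivation:
Step 0: DD
Step 1: YY
Step 2: GCGC
Step 3: CCCC
Step 4: CCCC  (unchanged — fixed point at step 3)


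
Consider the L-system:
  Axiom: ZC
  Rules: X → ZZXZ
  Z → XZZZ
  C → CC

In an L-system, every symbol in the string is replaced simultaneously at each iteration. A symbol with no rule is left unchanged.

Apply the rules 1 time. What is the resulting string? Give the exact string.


Step 0: ZC
Step 1: XZZZCC

Answer: XZZZCC


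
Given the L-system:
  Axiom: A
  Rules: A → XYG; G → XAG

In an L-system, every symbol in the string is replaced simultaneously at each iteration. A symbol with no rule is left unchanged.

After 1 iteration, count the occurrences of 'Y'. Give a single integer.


Answer: 1

Derivation:
Step 0: A  (0 'Y')
Step 1: XYG  (1 'Y')


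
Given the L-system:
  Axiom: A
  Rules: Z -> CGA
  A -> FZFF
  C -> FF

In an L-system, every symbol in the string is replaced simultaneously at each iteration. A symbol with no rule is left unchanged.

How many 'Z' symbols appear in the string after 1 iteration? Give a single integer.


Step 0: A  (0 'Z')
Step 1: FZFF  (1 'Z')

Answer: 1


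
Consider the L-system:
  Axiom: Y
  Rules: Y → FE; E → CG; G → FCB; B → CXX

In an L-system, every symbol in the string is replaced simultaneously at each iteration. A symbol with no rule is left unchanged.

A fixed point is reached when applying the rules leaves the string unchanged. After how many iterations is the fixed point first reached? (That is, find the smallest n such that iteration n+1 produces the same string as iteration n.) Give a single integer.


Answer: 4

Derivation:
Step 0: Y
Step 1: FE
Step 2: FCG
Step 3: FCFCB
Step 4: FCFCCXX
Step 5: FCFCCXX  (unchanged — fixed point at step 4)


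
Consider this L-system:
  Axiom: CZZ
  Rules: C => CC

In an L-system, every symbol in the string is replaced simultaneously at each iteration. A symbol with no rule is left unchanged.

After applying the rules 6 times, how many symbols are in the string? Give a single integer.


Step 0: length = 3
Step 1: length = 4
Step 2: length = 6
Step 3: length = 10
Step 4: length = 18
Step 5: length = 34
Step 6: length = 66

Answer: 66


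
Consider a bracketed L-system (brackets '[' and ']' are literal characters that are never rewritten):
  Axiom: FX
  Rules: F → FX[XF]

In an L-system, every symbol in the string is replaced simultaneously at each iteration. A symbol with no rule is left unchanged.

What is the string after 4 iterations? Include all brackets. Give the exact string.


Answer: FX[XF]X[XFX[XF]]X[XFX[XF]X[XFX[XF]]]X[XFX[XF]X[XFX[XF]]X[XFX[XF]X[XFX[XF]]]]X

Derivation:
Step 0: FX
Step 1: FX[XF]X
Step 2: FX[XF]X[XFX[XF]]X
Step 3: FX[XF]X[XFX[XF]]X[XFX[XF]X[XFX[XF]]]X
Step 4: FX[XF]X[XFX[XF]]X[XFX[XF]X[XFX[XF]]]X[XFX[XF]X[XFX[XF]]X[XFX[XF]X[XFX[XF]]]]X


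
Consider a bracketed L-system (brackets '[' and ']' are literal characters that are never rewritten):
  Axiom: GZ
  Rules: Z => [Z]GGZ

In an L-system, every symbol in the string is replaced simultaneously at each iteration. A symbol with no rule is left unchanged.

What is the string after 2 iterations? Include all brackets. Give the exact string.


Answer: G[[Z]GGZ]GG[Z]GGZ

Derivation:
Step 0: GZ
Step 1: G[Z]GGZ
Step 2: G[[Z]GGZ]GG[Z]GGZ


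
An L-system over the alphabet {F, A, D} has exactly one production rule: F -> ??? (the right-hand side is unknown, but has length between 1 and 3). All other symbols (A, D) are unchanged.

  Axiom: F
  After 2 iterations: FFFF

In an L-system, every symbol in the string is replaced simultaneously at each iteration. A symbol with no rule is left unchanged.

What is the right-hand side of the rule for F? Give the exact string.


Trying F -> FF:
  Step 0: F
  Step 1: FF
  Step 2: FFFF
Matches the given result.

Answer: FF


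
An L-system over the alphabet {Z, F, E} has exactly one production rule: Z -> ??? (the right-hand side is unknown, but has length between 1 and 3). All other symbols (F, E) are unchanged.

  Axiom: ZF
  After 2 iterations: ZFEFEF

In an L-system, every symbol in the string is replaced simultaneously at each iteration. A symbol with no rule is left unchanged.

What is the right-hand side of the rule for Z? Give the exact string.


Answer: ZFE

Derivation:
Trying Z -> ZFE:
  Step 0: ZF
  Step 1: ZFEF
  Step 2: ZFEFEF
Matches the given result.


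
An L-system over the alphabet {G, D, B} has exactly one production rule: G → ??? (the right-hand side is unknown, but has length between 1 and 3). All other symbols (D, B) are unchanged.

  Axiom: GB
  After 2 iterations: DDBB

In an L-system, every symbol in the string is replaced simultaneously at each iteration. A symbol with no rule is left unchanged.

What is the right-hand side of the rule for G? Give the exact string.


Answer: DDB

Derivation:
Trying G → DDB:
  Step 0: GB
  Step 1: DDBB
  Step 2: DDBB
Matches the given result.


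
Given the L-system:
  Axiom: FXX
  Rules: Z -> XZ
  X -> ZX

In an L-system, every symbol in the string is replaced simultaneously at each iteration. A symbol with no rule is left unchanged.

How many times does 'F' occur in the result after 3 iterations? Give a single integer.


Step 0: FXX  (1 'F')
Step 1: FZXZX  (1 'F')
Step 2: FXZZXXZZX  (1 'F')
Step 3: FZXXZXZZXZXXZXZZX  (1 'F')

Answer: 1


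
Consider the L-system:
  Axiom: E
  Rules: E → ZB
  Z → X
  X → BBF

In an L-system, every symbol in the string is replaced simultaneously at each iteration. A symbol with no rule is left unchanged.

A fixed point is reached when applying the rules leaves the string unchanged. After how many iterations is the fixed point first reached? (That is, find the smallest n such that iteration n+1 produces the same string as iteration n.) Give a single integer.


Answer: 3

Derivation:
Step 0: E
Step 1: ZB
Step 2: XB
Step 3: BBFB
Step 4: BBFB  (unchanged — fixed point at step 3)


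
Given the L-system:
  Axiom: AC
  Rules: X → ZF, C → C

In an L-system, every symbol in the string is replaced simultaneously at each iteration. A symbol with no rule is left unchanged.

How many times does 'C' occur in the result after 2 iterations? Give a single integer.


Answer: 1

Derivation:
Step 0: AC  (1 'C')
Step 1: AC  (1 'C')
Step 2: AC  (1 'C')


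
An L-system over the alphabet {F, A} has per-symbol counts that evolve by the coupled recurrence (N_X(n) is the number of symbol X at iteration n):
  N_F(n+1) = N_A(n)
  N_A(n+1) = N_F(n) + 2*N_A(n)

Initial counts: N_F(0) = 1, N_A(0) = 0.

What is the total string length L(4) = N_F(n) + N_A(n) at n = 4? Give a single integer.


Answer: 17

Derivation:
Step 0: N_F=1, N_A=0, L=1
Step 1: N_F=0, N_A=1, L=1
Step 2: N_F=1, N_A=2, L=3
Step 3: N_F=2, N_A=5, L=7
Step 4: N_F=5, N_A=12, L=17


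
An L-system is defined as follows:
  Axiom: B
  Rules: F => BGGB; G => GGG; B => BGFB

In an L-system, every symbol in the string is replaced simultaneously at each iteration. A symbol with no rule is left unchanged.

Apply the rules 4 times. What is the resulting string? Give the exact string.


Answer: BGFBGGGBGGBBGFBGGGGGGGGGBGFBGGGGGGBGFBBGFBGGGBGGBBGFBGGGGGGGGGGGGGGGGGGGGGGGGGGGBGFBGGGBGGBBGFBGGGGGGGGGGGGGGGGGGBGFBGGGBGGBBGFBBGFBGGGBGGBBGFBGGGGGGGGGBGFBGGGGGGBGFBBGFBGGGBGGBBGFB

Derivation:
Step 0: B
Step 1: BGFB
Step 2: BGFBGGGBGGBBGFB
Step 3: BGFBGGGBGGBBGFBGGGGGGGGGBGFBGGGGGGBGFBBGFBGGGBGGBBGFB
Step 4: BGFBGGGBGGBBGFBGGGGGGGGGBGFBGGGGGGBGFBBGFBGGGBGGBBGFBGGGGGGGGGGGGGGGGGGGGGGGGGGGBGFBGGGBGGBBGFBGGGGGGGGGGGGGGGGGGBGFBGGGBGGBBGFBBGFBGGGBGGBBGFBGGGGGGGGGBGFBGGGGGGBGFBBGFBGGGBGGBBGFB


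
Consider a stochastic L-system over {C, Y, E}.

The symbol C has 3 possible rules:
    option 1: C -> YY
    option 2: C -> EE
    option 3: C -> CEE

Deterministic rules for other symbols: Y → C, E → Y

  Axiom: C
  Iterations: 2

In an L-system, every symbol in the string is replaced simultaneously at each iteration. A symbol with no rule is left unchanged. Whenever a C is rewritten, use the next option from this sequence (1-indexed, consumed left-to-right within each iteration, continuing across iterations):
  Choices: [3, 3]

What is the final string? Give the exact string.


Answer: CEEYY

Derivation:
Step 0: C
Step 1: CEE  (used choices [3])
Step 2: CEEYY  (used choices [3])


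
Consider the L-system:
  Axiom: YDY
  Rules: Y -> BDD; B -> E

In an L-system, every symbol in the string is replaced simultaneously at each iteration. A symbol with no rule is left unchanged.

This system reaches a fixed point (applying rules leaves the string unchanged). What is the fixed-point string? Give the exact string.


Answer: EDDDEDD

Derivation:
Step 0: YDY
Step 1: BDDDBDD
Step 2: EDDDEDD
Step 3: EDDDEDD  (unchanged — fixed point at step 2)


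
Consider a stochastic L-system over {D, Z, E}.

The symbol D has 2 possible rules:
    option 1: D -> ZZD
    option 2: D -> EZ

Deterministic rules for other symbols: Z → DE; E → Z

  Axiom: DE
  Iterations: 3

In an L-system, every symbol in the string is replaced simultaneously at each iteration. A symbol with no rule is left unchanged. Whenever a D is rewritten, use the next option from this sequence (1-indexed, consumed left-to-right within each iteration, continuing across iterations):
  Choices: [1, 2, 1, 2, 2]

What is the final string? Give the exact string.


Step 0: DE
Step 1: ZZDZ  (used choices [1])
Step 2: DEDEEZDE  (used choices [2])
Step 3: ZZDZEZZZDEEZZ  (used choices [1, 2, 2])

Answer: ZZDZEZZZDEEZZ


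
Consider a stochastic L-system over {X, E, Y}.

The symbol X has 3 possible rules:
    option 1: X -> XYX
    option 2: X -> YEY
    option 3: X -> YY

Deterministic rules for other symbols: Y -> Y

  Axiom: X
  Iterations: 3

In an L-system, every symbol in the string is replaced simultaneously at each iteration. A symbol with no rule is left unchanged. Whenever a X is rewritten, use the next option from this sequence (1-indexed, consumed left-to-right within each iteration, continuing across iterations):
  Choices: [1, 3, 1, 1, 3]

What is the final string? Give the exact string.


Answer: YYYXYXYYY

Derivation:
Step 0: X
Step 1: XYX  (used choices [1])
Step 2: YYYXYX  (used choices [3, 1])
Step 3: YYYXYXYYY  (used choices [1, 3])


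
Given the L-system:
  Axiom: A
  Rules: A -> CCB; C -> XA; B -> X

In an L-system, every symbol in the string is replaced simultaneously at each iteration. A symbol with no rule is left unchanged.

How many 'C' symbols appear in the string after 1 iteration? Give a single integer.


Answer: 2

Derivation:
Step 0: A  (0 'C')
Step 1: CCB  (2 'C')


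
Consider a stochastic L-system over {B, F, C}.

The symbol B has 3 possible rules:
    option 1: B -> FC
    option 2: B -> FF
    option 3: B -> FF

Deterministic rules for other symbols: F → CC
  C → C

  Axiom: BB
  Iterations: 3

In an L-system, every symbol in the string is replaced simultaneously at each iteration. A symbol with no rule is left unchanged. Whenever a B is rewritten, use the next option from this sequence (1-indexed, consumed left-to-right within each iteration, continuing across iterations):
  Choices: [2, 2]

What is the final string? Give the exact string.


Answer: CCCCCCCC

Derivation:
Step 0: BB
Step 1: FFFF  (used choices [2, 2])
Step 2: CCCCCCCC  (used choices [])
Step 3: CCCCCCCC  (used choices [])


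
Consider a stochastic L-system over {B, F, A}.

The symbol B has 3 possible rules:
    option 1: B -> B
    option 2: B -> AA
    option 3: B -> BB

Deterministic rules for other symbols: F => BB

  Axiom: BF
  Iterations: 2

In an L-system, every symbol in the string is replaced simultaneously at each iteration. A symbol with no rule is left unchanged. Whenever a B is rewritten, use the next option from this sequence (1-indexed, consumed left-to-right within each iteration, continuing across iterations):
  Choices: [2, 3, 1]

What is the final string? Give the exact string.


Step 0: BF
Step 1: AABB  (used choices [2])
Step 2: AABBB  (used choices [3, 1])

Answer: AABBB


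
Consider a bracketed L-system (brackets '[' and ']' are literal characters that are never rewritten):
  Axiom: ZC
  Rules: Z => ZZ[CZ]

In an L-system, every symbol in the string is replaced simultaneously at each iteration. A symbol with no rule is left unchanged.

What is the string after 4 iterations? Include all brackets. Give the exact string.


Step 0: ZC
Step 1: ZZ[CZ]C
Step 2: ZZ[CZ]ZZ[CZ][CZZ[CZ]]C
Step 3: ZZ[CZ]ZZ[CZ][CZZ[CZ]]ZZ[CZ]ZZ[CZ][CZZ[CZ]][CZZ[CZ]ZZ[CZ][CZZ[CZ]]]C
Step 4: ZZ[CZ]ZZ[CZ][CZZ[CZ]]ZZ[CZ]ZZ[CZ][CZZ[CZ]][CZZ[CZ]ZZ[CZ][CZZ[CZ]]]ZZ[CZ]ZZ[CZ][CZZ[CZ]]ZZ[CZ]ZZ[CZ][CZZ[CZ]][CZZ[CZ]ZZ[CZ][CZZ[CZ]]][CZZ[CZ]ZZ[CZ][CZZ[CZ]]ZZ[CZ]ZZ[CZ][CZZ[CZ]][CZZ[CZ]ZZ[CZ][CZZ[CZ]]]]C

Answer: ZZ[CZ]ZZ[CZ][CZZ[CZ]]ZZ[CZ]ZZ[CZ][CZZ[CZ]][CZZ[CZ]ZZ[CZ][CZZ[CZ]]]ZZ[CZ]ZZ[CZ][CZZ[CZ]]ZZ[CZ]ZZ[CZ][CZZ[CZ]][CZZ[CZ]ZZ[CZ][CZZ[CZ]]][CZZ[CZ]ZZ[CZ][CZZ[CZ]]ZZ[CZ]ZZ[CZ][CZZ[CZ]][CZZ[CZ]ZZ[CZ][CZZ[CZ]]]]C


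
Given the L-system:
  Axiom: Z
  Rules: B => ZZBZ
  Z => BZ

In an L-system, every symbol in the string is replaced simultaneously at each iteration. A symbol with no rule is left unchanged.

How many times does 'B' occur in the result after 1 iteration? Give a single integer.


Step 0: Z  (0 'B')
Step 1: BZ  (1 'B')

Answer: 1


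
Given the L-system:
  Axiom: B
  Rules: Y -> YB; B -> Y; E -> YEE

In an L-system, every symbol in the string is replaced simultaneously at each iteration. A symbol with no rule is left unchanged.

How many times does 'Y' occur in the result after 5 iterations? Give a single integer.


Step 0: B  (0 'Y')
Step 1: Y  (1 'Y')
Step 2: YB  (1 'Y')
Step 3: YBY  (2 'Y')
Step 4: YBYYB  (3 'Y')
Step 5: YBYYBYBY  (5 'Y')

Answer: 5


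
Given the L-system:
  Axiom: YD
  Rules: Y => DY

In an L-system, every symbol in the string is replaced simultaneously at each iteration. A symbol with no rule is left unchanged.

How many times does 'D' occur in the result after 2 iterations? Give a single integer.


Answer: 3

Derivation:
Step 0: YD  (1 'D')
Step 1: DYD  (2 'D')
Step 2: DDYD  (3 'D')


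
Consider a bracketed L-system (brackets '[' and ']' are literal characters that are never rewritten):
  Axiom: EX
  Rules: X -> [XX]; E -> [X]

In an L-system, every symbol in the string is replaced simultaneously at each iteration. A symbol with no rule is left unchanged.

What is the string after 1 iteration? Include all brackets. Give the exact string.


Answer: [X][XX]

Derivation:
Step 0: EX
Step 1: [X][XX]


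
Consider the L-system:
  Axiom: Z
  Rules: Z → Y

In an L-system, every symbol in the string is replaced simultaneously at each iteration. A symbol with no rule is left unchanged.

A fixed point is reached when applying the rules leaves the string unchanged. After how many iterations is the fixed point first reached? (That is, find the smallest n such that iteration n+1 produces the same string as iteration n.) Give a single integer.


Step 0: Z
Step 1: Y
Step 2: Y  (unchanged — fixed point at step 1)

Answer: 1


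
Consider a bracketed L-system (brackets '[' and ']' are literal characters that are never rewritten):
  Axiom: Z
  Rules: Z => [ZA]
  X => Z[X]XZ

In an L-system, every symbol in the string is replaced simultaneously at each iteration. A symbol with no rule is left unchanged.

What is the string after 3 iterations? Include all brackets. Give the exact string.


Step 0: Z
Step 1: [ZA]
Step 2: [[ZA]A]
Step 3: [[[ZA]A]A]

Answer: [[[ZA]A]A]


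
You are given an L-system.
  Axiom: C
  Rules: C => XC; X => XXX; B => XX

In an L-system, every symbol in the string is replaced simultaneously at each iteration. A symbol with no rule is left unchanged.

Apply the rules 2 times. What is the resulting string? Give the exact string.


Step 0: C
Step 1: XC
Step 2: XXXXC

Answer: XXXXC


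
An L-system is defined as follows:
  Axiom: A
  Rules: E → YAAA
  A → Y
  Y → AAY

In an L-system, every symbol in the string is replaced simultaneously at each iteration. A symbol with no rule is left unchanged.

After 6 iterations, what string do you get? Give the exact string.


Answer: AAYAAYYYAAYAAYAAYYYAAYYYAAYYYAAYAAYAAYYYAAY

Derivation:
Step 0: A
Step 1: Y
Step 2: AAY
Step 3: YYAAY
Step 4: AAYAAYYYAAY
Step 5: YYAAYYYAAYAAYAAYYYAAY
Step 6: AAYAAYYYAAYAAYAAYYYAAYYYAAYYYAAYAAYAAYYYAAY


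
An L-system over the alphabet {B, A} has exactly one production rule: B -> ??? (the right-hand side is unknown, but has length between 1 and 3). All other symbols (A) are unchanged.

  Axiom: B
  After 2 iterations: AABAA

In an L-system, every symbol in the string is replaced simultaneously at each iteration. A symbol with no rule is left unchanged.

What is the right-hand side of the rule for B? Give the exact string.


Answer: ABA

Derivation:
Trying B -> ABA:
  Step 0: B
  Step 1: ABA
  Step 2: AABAA
Matches the given result.


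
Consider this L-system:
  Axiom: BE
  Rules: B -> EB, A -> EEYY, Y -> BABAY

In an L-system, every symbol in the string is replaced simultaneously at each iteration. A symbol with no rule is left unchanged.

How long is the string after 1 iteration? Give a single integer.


Answer: 3

Derivation:
Step 0: length = 2
Step 1: length = 3


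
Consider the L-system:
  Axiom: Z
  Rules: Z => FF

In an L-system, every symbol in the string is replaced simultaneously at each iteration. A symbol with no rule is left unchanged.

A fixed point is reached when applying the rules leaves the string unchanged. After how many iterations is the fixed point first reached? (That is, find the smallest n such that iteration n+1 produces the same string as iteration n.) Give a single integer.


Answer: 1

Derivation:
Step 0: Z
Step 1: FF
Step 2: FF  (unchanged — fixed point at step 1)


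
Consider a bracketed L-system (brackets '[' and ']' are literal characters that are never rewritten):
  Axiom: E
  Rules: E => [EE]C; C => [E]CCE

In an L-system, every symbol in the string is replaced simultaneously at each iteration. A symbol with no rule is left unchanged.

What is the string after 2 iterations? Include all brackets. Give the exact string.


Step 0: E
Step 1: [EE]C
Step 2: [[EE]C[EE]C][E]CCE

Answer: [[EE]C[EE]C][E]CCE


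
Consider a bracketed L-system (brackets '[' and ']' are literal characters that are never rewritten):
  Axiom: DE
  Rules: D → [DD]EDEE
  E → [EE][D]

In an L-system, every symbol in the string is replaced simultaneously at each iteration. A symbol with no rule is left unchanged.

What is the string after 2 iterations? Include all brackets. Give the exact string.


Answer: [[DD]EDEE[DD]EDEE][EE][D][DD]EDEE[EE][D][EE][D][[EE][D][EE][D]][[DD]EDEE]

Derivation:
Step 0: DE
Step 1: [DD]EDEE[EE][D]
Step 2: [[DD]EDEE[DD]EDEE][EE][D][DD]EDEE[EE][D][EE][D][[EE][D][EE][D]][[DD]EDEE]


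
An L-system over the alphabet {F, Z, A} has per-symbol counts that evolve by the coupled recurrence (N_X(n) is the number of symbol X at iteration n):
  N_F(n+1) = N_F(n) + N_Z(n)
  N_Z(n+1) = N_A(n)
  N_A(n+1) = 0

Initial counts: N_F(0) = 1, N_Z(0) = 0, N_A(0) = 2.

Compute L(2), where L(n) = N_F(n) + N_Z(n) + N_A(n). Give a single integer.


Answer: 3

Derivation:
Step 0: N_F=1, N_Z=0, N_A=2, L=3
Step 1: N_F=1, N_Z=2, N_A=0, L=3
Step 2: N_F=3, N_Z=0, N_A=0, L=3


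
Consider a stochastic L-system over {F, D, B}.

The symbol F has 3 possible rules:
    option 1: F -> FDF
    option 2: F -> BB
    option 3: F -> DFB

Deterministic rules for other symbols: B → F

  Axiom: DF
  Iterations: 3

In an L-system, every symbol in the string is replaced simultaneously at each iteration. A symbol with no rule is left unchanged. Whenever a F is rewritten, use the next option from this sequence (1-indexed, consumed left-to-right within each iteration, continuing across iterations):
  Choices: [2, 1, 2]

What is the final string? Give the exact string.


Step 0: DF
Step 1: DBB  (used choices [2])
Step 2: DFF  (used choices [])
Step 3: DFDFBB  (used choices [1, 2])

Answer: DFDFBB


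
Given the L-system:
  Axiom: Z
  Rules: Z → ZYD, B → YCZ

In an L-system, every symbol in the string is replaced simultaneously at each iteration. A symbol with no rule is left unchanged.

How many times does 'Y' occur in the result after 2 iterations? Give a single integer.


Answer: 2

Derivation:
Step 0: Z  (0 'Y')
Step 1: ZYD  (1 'Y')
Step 2: ZYDYD  (2 'Y')


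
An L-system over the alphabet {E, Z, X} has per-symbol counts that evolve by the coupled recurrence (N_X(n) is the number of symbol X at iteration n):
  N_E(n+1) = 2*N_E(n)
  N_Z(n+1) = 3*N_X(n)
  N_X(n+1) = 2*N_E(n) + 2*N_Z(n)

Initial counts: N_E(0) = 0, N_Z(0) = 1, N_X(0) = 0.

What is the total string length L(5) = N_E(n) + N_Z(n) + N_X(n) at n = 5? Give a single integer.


Answer: 72

Derivation:
Step 0: N_E=0, N_Z=1, N_X=0, L=1
Step 1: N_E=0, N_Z=0, N_X=2, L=2
Step 2: N_E=0, N_Z=6, N_X=0, L=6
Step 3: N_E=0, N_Z=0, N_X=12, L=12
Step 4: N_E=0, N_Z=36, N_X=0, L=36
Step 5: N_E=0, N_Z=0, N_X=72, L=72


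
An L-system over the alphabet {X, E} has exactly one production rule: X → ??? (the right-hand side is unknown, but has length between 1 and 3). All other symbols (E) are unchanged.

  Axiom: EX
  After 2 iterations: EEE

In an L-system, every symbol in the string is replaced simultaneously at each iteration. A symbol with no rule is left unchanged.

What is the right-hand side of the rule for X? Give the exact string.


Trying X → EE:
  Step 0: EX
  Step 1: EEE
  Step 2: EEE
Matches the given result.

Answer: EE


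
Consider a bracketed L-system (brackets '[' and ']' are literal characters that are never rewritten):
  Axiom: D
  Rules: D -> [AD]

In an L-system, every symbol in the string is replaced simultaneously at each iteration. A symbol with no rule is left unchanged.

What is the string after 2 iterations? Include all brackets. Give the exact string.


Answer: [A[AD]]

Derivation:
Step 0: D
Step 1: [AD]
Step 2: [A[AD]]


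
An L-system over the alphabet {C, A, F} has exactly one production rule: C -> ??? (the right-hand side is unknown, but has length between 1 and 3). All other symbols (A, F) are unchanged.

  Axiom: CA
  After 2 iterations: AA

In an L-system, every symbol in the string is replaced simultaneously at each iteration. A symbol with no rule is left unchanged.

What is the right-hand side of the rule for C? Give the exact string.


Trying C -> A:
  Step 0: CA
  Step 1: AA
  Step 2: AA
Matches the given result.

Answer: A


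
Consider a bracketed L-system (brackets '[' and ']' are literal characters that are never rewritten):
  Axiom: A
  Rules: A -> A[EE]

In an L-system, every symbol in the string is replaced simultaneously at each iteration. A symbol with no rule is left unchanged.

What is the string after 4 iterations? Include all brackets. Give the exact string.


Step 0: A
Step 1: A[EE]
Step 2: A[EE][EE]
Step 3: A[EE][EE][EE]
Step 4: A[EE][EE][EE][EE]

Answer: A[EE][EE][EE][EE]


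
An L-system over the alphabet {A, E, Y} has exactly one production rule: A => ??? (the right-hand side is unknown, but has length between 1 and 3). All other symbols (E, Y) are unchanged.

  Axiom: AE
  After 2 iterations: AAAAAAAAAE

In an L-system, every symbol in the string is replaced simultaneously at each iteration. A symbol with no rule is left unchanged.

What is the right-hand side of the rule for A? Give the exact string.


Answer: AAA

Derivation:
Trying A => AAA:
  Step 0: AE
  Step 1: AAAE
  Step 2: AAAAAAAAAE
Matches the given result.


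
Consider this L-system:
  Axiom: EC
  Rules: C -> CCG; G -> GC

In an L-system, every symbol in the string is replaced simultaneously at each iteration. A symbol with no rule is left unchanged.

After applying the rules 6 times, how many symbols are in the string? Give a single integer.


Step 0: length = 2
Step 1: length = 4
Step 2: length = 9
Step 3: length = 22
Step 4: length = 56
Step 5: length = 145
Step 6: length = 378

Answer: 378


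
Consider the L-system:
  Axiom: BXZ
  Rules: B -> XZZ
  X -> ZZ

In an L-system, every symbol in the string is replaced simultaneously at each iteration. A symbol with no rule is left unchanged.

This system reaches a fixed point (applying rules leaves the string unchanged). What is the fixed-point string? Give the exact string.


Step 0: BXZ
Step 1: XZZZZZ
Step 2: ZZZZZZZ
Step 3: ZZZZZZZ  (unchanged — fixed point at step 2)

Answer: ZZZZZZZ


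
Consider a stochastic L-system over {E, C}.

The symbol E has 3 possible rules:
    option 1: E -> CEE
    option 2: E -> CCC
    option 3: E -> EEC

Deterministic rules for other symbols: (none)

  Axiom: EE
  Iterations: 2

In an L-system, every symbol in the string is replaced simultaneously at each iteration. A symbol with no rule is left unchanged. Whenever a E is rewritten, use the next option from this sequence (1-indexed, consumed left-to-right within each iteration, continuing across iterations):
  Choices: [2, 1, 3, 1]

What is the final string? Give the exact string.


Answer: CCCCEECCEE

Derivation:
Step 0: EE
Step 1: CCCCEE  (used choices [2, 1])
Step 2: CCCCEECCEE  (used choices [3, 1])


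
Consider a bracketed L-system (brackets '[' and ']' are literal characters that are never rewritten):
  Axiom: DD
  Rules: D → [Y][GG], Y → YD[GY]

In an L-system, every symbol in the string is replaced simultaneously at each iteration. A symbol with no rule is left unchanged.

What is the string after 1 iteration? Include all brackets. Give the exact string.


Answer: [Y][GG][Y][GG]

Derivation:
Step 0: DD
Step 1: [Y][GG][Y][GG]


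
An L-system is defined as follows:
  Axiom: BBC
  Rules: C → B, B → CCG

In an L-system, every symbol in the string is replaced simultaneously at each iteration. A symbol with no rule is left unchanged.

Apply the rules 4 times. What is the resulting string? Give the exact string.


Step 0: BBC
Step 1: CCGCCGB
Step 2: BBGBBGCCG
Step 3: CCGCCGGCCGCCGGBBG
Step 4: BBGBBGGBBGBBGGCCGCCGG

Answer: BBGBBGGBBGBBGGCCGCCGG


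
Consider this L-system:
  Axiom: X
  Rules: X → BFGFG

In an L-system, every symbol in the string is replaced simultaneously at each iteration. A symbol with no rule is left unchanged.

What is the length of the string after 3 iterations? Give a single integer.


Step 0: length = 1
Step 1: length = 5
Step 2: length = 5
Step 3: length = 5

Answer: 5


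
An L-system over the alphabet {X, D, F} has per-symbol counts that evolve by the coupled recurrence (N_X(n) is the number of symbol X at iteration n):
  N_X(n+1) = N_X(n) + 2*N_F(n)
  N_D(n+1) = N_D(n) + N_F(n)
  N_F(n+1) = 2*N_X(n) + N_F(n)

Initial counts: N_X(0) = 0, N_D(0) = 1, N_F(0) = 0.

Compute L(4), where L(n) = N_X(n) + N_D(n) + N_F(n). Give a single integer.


Step 0: N_X=0, N_D=1, N_F=0, L=1
Step 1: N_X=0, N_D=1, N_F=0, L=1
Step 2: N_X=0, N_D=1, N_F=0, L=1
Step 3: N_X=0, N_D=1, N_F=0, L=1
Step 4: N_X=0, N_D=1, N_F=0, L=1

Answer: 1


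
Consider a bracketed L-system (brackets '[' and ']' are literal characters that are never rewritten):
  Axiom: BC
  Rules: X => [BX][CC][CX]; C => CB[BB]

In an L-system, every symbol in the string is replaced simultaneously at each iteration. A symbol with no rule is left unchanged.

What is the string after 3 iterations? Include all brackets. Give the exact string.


Answer: BCB[BB]B[BB]B[BB]

Derivation:
Step 0: BC
Step 1: BCB[BB]
Step 2: BCB[BB]B[BB]
Step 3: BCB[BB]B[BB]B[BB]


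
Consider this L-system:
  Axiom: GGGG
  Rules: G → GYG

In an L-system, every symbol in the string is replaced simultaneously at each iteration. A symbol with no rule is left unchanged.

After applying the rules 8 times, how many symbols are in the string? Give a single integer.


Step 0: length = 4
Step 1: length = 12
Step 2: length = 28
Step 3: length = 60
Step 4: length = 124
Step 5: length = 252
Step 6: length = 508
Step 7: length = 1020
Step 8: length = 2044

Answer: 2044
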